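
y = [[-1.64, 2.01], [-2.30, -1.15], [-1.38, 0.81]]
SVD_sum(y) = [[-2.10, 0.82], [-1.61, 0.63], [-1.47, 0.57]] + [[0.46, 1.19],[-0.69, -1.78],[0.09, 0.24]]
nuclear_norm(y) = 5.56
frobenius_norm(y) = 3.99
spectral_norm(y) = 3.25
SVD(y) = [[-0.69, 0.55], [-0.53, -0.83], [-0.49, 0.11]] @ diag([3.251384867567333, 2.308938380068674]) @ [[0.93, -0.36], [0.36, 0.93]]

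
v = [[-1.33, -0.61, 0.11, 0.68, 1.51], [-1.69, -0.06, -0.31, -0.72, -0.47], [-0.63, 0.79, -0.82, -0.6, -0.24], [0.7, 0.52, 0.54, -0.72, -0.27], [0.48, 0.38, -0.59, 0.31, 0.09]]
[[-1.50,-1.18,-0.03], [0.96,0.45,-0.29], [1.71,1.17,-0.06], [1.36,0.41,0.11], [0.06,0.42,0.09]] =v @ [[-0.29,-0.01,0.07], [1.59,0.73,0.21], [0.27,-0.43,0.11], [-0.70,-0.25,0.13], [-0.31,-0.35,0.06]]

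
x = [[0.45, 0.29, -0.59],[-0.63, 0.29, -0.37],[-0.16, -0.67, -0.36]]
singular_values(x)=[0.82, 0.8, 0.73]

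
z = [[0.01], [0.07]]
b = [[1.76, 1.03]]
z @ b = [[0.02, 0.01], [0.12, 0.07]]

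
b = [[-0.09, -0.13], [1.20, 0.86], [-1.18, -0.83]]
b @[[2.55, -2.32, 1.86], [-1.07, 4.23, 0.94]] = [[-0.09, -0.34, -0.29], [2.14, 0.85, 3.04], [-2.12, -0.77, -2.97]]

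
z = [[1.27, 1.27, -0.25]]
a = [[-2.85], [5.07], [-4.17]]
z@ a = [[3.86]]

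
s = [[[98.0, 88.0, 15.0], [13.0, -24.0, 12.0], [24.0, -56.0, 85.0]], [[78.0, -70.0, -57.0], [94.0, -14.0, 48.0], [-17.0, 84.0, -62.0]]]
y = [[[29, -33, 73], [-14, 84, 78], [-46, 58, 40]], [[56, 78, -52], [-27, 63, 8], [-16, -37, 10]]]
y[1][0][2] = -52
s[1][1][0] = 94.0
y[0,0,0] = 29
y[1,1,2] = 8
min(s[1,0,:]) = -70.0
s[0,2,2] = 85.0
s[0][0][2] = 15.0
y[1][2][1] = -37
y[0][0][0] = 29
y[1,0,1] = 78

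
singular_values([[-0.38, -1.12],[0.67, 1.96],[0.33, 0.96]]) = [2.59, 0.0]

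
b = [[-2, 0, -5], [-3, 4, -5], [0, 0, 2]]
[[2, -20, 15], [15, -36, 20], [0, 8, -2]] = b @ [[-1, 0, -5], [3, -4, 0], [0, 4, -1]]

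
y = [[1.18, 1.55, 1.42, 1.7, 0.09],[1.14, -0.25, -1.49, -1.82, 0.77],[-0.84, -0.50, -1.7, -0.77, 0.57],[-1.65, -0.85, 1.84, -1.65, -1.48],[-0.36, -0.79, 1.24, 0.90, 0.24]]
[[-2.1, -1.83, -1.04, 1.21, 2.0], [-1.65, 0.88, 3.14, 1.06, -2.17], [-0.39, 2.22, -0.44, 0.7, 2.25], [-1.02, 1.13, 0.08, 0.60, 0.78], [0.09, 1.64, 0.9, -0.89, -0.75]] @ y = [[-6.41, -4.89, 6.22, 0.36, -3.5], [-4.55, -3.53, -9.73, -10.53, 0.23], [0.48, -3.31, 0.96, -3.49, 0.93], [-1.25, -3.03, -1.2, -4.14, 0.12], [2.96, 0.63, -6.41, -2.73, 2.92]]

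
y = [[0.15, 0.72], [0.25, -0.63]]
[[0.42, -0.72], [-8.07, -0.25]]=y@[[-20.2, -2.30], [4.79, -0.52]]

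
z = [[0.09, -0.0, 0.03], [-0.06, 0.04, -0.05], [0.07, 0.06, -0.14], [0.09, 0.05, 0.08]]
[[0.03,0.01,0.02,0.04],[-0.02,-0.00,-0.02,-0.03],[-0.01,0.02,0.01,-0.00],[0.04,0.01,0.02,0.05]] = z@[[0.21,  0.11,  0.23,  0.35],[0.12,  0.11,  0.0,  0.03],[0.24,  -0.03,  0.04,  0.20]]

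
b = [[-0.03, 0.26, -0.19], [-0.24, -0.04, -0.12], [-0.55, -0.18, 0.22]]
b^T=[[-0.03, -0.24, -0.55],[0.26, -0.04, -0.18],[-0.19, -0.12, 0.22]]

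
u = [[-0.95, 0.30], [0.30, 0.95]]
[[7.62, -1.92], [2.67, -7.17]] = u@[[-6.49, -0.33], [4.86, -7.44]]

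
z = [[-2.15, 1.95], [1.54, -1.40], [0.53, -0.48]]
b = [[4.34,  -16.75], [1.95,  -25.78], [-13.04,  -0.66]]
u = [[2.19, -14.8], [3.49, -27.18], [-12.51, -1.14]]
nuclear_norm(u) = 43.78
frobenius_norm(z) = 3.64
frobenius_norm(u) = 33.65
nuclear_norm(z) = 3.64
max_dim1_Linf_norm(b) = 25.78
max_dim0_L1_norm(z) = 4.22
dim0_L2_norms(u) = [13.17, 30.97]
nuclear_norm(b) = 44.28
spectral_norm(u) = 31.23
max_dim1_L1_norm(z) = 4.1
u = b + z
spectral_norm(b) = 31.03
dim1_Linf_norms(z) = [2.15, 1.54, 0.53]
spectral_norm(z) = 3.64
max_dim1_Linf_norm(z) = 2.15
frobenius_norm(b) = 33.74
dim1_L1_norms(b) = [21.09, 27.73, 13.7]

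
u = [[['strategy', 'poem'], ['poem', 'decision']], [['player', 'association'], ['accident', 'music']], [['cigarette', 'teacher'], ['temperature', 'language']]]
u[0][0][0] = 'strategy'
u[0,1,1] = 'decision'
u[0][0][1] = 'poem'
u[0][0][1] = 'poem'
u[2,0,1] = 'teacher'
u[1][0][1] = 'association'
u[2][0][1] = 'teacher'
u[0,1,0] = 'poem'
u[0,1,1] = 'decision'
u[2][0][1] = 'teacher'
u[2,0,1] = 'teacher'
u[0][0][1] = 'poem'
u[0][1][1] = 'decision'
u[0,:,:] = [['strategy', 'poem'], ['poem', 'decision']]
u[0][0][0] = 'strategy'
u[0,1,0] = 'poem'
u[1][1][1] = 'music'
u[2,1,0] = 'temperature'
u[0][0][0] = 'strategy'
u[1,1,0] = 'accident'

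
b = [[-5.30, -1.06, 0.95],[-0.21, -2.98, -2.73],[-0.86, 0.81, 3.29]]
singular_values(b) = [5.73, 4.94, 1.22]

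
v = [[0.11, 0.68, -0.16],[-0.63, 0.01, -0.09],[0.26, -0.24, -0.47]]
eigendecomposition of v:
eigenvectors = [[(-0.71+0j), -0.71-0.00j, (0.03+0j)], [(0.03-0.65j), (0.03+0.65j), 0.20+0.00j], [0.28j, -0.28j, (0.98+0j)]]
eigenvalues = [(0.08+0.69j), (0.08-0.69j), (-0.51+0j)]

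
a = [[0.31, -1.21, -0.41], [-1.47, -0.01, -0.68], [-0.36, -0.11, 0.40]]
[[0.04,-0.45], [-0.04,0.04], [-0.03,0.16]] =a @[[0.04, -0.17],[-0.01, 0.22],[-0.03, 0.31]]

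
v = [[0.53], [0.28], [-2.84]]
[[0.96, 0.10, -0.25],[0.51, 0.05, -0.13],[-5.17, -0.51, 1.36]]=v @ [[1.82, 0.18, -0.48]]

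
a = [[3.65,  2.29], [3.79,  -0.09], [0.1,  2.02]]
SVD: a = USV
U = [[-0.76, 0.34],[-0.63, -0.58],[-0.15, 0.74]]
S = [5.55, 2.49]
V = [[-0.93, -0.36],[-0.36, 0.93]]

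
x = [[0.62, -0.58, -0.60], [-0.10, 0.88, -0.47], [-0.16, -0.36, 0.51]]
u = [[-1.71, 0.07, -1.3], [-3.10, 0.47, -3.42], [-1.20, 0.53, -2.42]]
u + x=[[-1.09, -0.51, -1.90],  [-3.2, 1.35, -3.89],  [-1.36, 0.17, -1.91]]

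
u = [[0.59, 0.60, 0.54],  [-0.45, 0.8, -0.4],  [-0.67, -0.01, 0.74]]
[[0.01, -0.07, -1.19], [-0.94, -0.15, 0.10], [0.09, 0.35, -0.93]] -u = [[-0.58,-0.67,-1.73], [-0.49,-0.95,0.50], [0.76,0.36,-1.67]]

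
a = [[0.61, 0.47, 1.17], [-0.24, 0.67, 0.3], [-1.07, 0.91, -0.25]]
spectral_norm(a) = 1.60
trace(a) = 1.03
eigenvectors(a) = [[(0.77+0j),  0.77-0.00j,  (-0.66+0j)], [0.22+0.21j,  0.22-0.21j,  (-0.57+0j)], [(-0.19+0.53j),  -0.19-0.53j,  0.50+0.00j]]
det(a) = 0.14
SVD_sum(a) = [[0.68, -0.33, 0.43], [-0.23, 0.11, -0.15], [-1.02, 0.50, -0.64]] + [[-0.06, 0.81, 0.73],[-0.04, 0.53, 0.47],[-0.03, 0.42, 0.38]] + [[-0.01, -0.01, 0.01], [0.03, 0.03, -0.03], [-0.02, -0.01, 0.01]]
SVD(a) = [[0.55, 0.77, 0.33], [-0.18, 0.5, -0.85], [-0.82, 0.4, 0.41]] @ diag([1.600126928395989, 1.4247676587728662, 0.05942164199096747]) @ [[0.78, -0.38, 0.49], [-0.06, 0.74, 0.67], [-0.62, -0.55, 0.56]]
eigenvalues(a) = [(0.45+0.93j), (0.45-0.93j), (0.13+0j)]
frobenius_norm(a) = 2.14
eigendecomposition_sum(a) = [[0.34+0.69j, 0.15-0.81j, (0.62-0.01j)], [(-0.09+0.29j), 0.26-0.19j, (0.18+0.17j)], [(-0.56+0.06j), (0.52+0.31j), -0.15+0.42j]] + [[(0.34-0.69j),  (0.15+0.81j),  0.62+0.01j],[-0.09-0.29j,  0.26+0.19j,  (0.18-0.17j)],[-0.56-0.06j,  (0.52-0.31j),  -0.15-0.42j]] + [[(-0.06+0j), (0.16-0j), -0.06+0.00j],[-0.05+0.00j, (0.14-0j), (-0.06+0j)],[(0.05-0j), (-0.12+0j), 0.05-0.00j]]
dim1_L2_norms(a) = [1.4, 0.77, 1.43]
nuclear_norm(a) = 3.08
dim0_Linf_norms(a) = [1.07, 0.91, 1.17]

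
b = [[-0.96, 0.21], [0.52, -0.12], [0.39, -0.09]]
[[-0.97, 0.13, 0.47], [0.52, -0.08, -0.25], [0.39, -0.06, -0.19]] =b @ [[1.06, 0.04, -0.49], [0.24, 0.8, -0.02]]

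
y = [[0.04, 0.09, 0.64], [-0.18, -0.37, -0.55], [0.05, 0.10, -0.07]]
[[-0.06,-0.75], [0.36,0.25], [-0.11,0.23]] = y @ [[0.0, 1.41], [-1.07, 0.67], [0.06, -1.36]]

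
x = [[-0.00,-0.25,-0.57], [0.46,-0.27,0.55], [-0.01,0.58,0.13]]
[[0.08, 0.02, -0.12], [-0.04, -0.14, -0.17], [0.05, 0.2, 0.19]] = x @[[0.23, 0.17, -0.29],[0.14, 0.39, 0.3],[-0.20, -0.21, 0.08]]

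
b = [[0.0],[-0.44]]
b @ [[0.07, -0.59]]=[[0.00, 0.00], [-0.03, 0.26]]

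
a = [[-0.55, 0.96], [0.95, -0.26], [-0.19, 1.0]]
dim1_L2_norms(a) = [1.11, 0.98, 1.02]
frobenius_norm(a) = 1.80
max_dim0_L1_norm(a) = 2.22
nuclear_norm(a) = 2.39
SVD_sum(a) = [[-0.62,0.91], [0.42,-0.62], [-0.53,0.77]] + [[0.07,  0.05],  [0.53,  0.36],  [0.34,  0.23]]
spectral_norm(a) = 1.63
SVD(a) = [[-0.68, -0.12], [0.46, -0.84], [-0.57, -0.54]] @ diag([1.6279152817678908, 0.7617032462754572]) @ [[0.57, -0.83],[-0.83, -0.57]]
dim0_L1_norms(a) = [1.69, 2.22]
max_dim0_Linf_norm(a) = 1.0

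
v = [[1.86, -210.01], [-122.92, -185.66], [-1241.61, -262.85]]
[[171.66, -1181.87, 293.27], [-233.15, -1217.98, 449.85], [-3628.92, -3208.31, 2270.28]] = v@ [[3.09,1.39,-1.53], [-0.79,5.64,-1.41]]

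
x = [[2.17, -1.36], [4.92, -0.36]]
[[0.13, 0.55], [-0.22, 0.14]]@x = [[2.99, -0.37], [0.21, 0.25]]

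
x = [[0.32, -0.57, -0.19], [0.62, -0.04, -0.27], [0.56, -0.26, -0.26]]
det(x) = 0.002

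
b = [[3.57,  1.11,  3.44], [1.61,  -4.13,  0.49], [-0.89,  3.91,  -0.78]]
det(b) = 14.58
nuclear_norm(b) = 11.57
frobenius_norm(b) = 7.90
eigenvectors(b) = [[-0.98,0.22,-0.57],[-0.2,0.66,-0.17],[0.02,-0.72,0.80]]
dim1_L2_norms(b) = [5.08, 4.46, 4.09]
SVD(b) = [[-0.27, 0.96, -0.03], [-0.72, -0.17, 0.68], [0.65, 0.20, 0.74]] @ diag([6.0979568582397095, 4.997427265779233, 0.47847975745441906]) @ [[-0.44, 0.85, -0.29], [0.6, 0.52, 0.61], [0.67, 0.10, -0.73]]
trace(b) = -1.34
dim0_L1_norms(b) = [6.07, 9.15, 4.71]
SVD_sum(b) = [[0.71, -1.38, 0.47], [1.91, -3.71, 1.26], [-1.73, 3.35, -1.14]] + [[2.87,  2.49,  2.96], [-0.52,  -0.45,  -0.54], [0.60,  0.52,  0.62]] + [[-0.01,-0.0,0.01], [0.22,0.03,-0.24], [0.24,0.03,-0.26]]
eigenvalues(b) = [3.72, -4.11, -0.95]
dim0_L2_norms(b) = [4.02, 5.79, 3.56]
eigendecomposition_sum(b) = [[3.40,1.87,2.80], [0.69,0.38,0.57], [-0.07,-0.04,-0.06]] + [[0.33,-1.62,-0.10], [0.96,-4.76,-0.29], [-1.04,5.15,0.32]] + [[-0.16,0.85,0.74], [-0.05,0.25,0.21], [0.22,-1.20,-1.04]]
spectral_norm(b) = 6.10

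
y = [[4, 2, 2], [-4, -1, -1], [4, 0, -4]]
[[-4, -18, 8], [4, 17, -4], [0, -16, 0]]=y @ [[-1, -4, 0], [1, -1, 4], [-1, 0, 0]]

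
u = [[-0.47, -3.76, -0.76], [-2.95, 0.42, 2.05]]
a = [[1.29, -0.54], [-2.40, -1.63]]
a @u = [[0.99,-5.08,-2.09], [5.94,8.34,-1.52]]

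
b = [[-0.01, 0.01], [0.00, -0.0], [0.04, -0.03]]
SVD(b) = [[-0.27,-0.96],[0.00,0.0],[0.96,-0.27]] @ diag([0.051925824035672516, 0.0019258240356725149]) @ [[0.79, -0.61], [-0.61, -0.79]]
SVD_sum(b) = [[-0.01, 0.01], [0.0, 0.0], [0.04, -0.03]] + [[0.00, 0.0],  [0.0, 0.0],  [0.00, 0.00]]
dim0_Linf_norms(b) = [0.04, 0.03]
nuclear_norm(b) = 0.05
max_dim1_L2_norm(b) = 0.05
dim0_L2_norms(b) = [0.04, 0.03]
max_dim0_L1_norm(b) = 0.05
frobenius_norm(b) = 0.05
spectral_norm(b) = 0.05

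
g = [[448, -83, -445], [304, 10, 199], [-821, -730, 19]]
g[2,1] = -730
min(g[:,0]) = -821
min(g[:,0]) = -821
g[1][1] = 10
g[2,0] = -821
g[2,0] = -821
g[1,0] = 304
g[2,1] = -730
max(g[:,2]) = 199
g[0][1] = -83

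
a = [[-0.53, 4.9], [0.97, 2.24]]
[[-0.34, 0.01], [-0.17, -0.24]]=a@[[-0.01, -0.20], [-0.07, -0.02]]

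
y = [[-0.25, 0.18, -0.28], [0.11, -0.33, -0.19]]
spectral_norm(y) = 0.45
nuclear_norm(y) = 0.81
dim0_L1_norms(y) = [0.36, 0.51, 0.47]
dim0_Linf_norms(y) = [0.25, 0.33, 0.28]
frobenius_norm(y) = 0.57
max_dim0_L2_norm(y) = 0.38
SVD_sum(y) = [[-0.21,0.27,-0.08], [0.16,-0.21,0.06]] + [[-0.04,  -0.09,  -0.2], [-0.05,  -0.12,  -0.25]]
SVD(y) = [[-0.79, 0.62], [0.62, 0.79]] @ diag([0.4470567916450792, 0.36130350820883017]) @ [[0.59, -0.77, 0.23],[-0.19, -0.41, -0.89]]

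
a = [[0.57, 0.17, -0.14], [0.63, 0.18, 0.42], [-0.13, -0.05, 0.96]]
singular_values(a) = [1.06, 0.89, 0.0]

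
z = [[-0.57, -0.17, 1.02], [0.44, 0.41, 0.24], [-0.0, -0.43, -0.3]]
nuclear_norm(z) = 2.19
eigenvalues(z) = [(-0.79+0j), (0.17+0.48j), (0.17-0.48j)]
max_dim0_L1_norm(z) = 1.56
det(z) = -0.20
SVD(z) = [[-0.98, 0.09, 0.17],[0.03, -0.82, 0.57],[0.19, 0.57, 0.80]] @ diag([1.200584922648802, 0.7737615286103977, 0.21974744674482768]) @ [[0.48, 0.08, -0.88], [-0.53, -0.77, -0.36], [0.70, -0.64, 0.32]]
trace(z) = -0.46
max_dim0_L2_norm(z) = 1.09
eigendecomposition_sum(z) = [[-0.48-0.00j, (0.24-0j), 0.87-0.00j], [(0.15+0j), -0.08+0.00j, (-0.27+0j)], [0.13+0.00j, -0.07+0.00j, (-0.24+0j)]] + [[-0.04+0.12j, -0.21+0.15j, 0.07+0.27j], [(0.15+0j), 0.24+0.16j, 0.26-0.18j], [(-0.07+0.07j), (-0.18+0.04j), (-0.03+0.2j)]] + [[(-0.04-0.12j), (-0.21-0.15j), 0.07-0.27j], [0.15-0.00j, (0.24-0.16j), (0.26+0.18j)], [-0.07-0.07j, -0.18-0.04j, (-0.03-0.2j)]]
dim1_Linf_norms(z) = [1.02, 0.44, 0.43]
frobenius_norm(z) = 1.45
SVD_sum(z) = [[-0.56, -0.09, 1.03], [0.02, 0.0, -0.03], [0.11, 0.02, -0.2]] + [[-0.04, -0.05, -0.02], [0.34, 0.49, 0.23], [-0.23, -0.34, -0.16]] + [[0.03, -0.02, 0.01], [0.09, -0.08, 0.04], [0.12, -0.11, 0.06]]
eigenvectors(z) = [[0.92+0.00j, -0.21+0.56j, -0.21-0.56j], [-0.29+0.00j, (0.67+0j), 0.67-0.00j], [-0.25+0.00j, -0.30+0.31j, (-0.3-0.31j)]]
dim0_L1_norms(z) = [1.01, 1.01, 1.56]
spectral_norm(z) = 1.20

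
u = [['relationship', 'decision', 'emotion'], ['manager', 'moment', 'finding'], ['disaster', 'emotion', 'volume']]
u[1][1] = 'moment'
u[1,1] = 'moment'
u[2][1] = 'emotion'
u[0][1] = 'decision'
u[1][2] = 'finding'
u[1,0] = 'manager'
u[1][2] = 'finding'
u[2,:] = ['disaster', 'emotion', 'volume']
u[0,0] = 'relationship'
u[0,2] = 'emotion'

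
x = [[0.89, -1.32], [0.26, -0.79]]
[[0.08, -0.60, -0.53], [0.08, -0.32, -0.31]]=x @ [[-0.13, -0.15, -0.03], [-0.15, 0.35, 0.38]]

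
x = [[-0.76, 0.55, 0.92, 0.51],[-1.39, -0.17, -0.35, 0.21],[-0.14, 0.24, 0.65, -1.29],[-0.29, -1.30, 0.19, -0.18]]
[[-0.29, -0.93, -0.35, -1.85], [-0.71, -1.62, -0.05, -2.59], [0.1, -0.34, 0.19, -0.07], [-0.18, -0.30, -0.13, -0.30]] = x @ [[0.47, 1.20, 0.05, 1.89], [0.06, -0.06, 0.09, -0.18], [0.08, -0.04, -0.25, -0.19], [-0.08, 0.1, -0.26, -0.28]]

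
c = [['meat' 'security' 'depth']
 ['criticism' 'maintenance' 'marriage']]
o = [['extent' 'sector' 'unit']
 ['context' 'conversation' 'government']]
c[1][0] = 'criticism'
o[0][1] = 'sector'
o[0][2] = 'unit'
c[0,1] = 'security'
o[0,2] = 'unit'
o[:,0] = ['extent', 'context']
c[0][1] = 'security'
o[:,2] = ['unit', 'government']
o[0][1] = 'sector'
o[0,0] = 'extent'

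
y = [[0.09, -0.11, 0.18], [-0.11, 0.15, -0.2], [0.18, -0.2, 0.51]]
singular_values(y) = [0.67, 0.07, 0.0]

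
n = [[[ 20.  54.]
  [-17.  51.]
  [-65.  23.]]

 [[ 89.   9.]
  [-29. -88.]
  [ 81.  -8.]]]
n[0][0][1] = 54.0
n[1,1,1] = -88.0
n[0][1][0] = -17.0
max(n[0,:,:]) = 54.0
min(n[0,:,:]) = -65.0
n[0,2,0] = -65.0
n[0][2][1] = 23.0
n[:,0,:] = [[20.0, 54.0], [89.0, 9.0]]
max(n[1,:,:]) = 89.0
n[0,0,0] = 20.0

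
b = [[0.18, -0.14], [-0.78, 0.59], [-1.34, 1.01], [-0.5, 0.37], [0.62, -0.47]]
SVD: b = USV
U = [[-0.10, 0.49], [0.45, -0.22], [0.76, 0.03], [0.28, 0.79], [-0.35, 0.29]]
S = [2.19, 0.01]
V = [[-0.80, 0.60], [-0.6, -0.80]]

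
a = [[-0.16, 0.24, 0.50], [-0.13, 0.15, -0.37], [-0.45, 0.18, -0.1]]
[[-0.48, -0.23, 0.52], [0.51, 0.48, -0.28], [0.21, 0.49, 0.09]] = a@ [[-0.01, -0.72, -0.39],[0.46, 0.40, 0.02],[-1.19, -0.89, 0.91]]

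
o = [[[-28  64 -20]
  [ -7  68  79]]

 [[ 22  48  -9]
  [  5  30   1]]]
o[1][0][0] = 22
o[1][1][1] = 30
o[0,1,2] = 79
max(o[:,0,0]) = 22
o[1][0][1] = 48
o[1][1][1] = 30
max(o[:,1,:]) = 79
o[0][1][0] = -7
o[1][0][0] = 22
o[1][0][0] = 22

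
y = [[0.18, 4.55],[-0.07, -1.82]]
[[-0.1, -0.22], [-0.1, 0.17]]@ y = [[-0.0,-0.05],[-0.03,-0.76]]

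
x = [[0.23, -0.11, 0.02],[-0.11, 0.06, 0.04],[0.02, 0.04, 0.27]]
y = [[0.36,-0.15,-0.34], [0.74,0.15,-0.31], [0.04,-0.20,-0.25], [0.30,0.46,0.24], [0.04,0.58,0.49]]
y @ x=[[0.09, -0.06, -0.09],[0.15, -0.08, -0.06],[0.03, -0.03, -0.07],[0.02, 0.00, 0.09],[-0.04, 0.05, 0.16]]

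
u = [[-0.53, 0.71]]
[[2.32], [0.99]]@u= [[-1.23, 1.65], [-0.52, 0.70]]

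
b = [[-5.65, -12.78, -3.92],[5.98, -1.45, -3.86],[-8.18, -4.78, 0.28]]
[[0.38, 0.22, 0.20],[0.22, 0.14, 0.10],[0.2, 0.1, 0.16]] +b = [[-5.27,  -12.56,  -3.72], [6.2,  -1.31,  -3.76], [-7.98,  -4.68,  0.44]]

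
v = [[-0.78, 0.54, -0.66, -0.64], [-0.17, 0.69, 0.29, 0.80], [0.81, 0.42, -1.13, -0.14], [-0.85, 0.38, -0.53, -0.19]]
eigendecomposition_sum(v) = [[-0.13+0.00j,0.16+0.00j,(0.01+0j),(0.22+0j)],[(-0.67+0j),(0.84+0j),0.05+0.00j,1.12+0.00j],[(-0.2+0j),0.25+0.00j,0.01+0.00j,(0.33+0j)],[(-0.04+0j),(0.05+0j),0j,0.06+0.00j]] + [[(0.16+0j),(-0.02+0j),0.00-0.00j,-0.21-0.00j], [0.37+0.00j,-0.04+0.00j,0.00-0.00j,-0.49-0.00j], [0.21+0.00j,(-0.03+0j),0.00-0.00j,(-0.28-0j)], [(-0.19+0j),0.02+0.00j,(-0+0j),(0.25+0j)]] + [[-0.40+0.36j, 0.20+0.15j, -0.34-0.69j, (-0.32-0.17j)], [(0.07-0.11j), -0.05-0.02j, (0.12+0.13j), 0.08+0.02j], [(0.4+0.3j), 0.10-0.20j, -0.57+0.42j, -0.10+0.32j], [(-0.31+0.29j), (0.15+0.11j), (-0.27-0.54j), (-0.25-0.13j)]] + [[(-0.4-0.36j), 0.20-0.15j, -0.34+0.69j, -0.32+0.17j], [0.07+0.11j, (-0.05+0.02j), (0.12-0.13j), 0.08-0.02j], [0.40-0.30j, 0.10+0.20j, (-0.57-0.42j), -0.10-0.32j], [-0.31-0.29j, (0.15-0.11j), (-0.27+0.54j), (-0.25+0.13j)]]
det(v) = 0.60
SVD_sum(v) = [[-0.46, 0.49, -0.92, -0.51],  [0.08, -0.08, 0.15, 0.08],  [-0.28, 0.30, -0.55, -0.31],  [-0.34, 0.37, -0.68, -0.38]] + [[-0.35, 0.04, 0.18, 0.03], [-0.35, 0.04, 0.18, 0.03], [1.06, -0.11, -0.55, -0.08], [-0.47, 0.05, 0.24, 0.03]] + [[-0.01,-0.07,0.01,-0.07], [0.09,0.72,-0.06,0.71], [0.03,0.24,-0.02,0.24], [0.01,0.06,-0.0,0.06]] + [[0.04, 0.08, 0.07, -0.08], [0.01, 0.02, 0.02, -0.02], [-0.00, -0.01, -0.01, 0.01], [-0.05, -0.1, -0.08, 0.10]]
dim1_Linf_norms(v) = [0.78, 0.8, 1.13, 0.85]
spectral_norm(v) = 1.74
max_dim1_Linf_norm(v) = 1.13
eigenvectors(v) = [[(-0.18+0j), 0.33+0.00j, -0.63+0.00j, (-0.63-0j)], [-0.94+0.00j, (0.75+0j), 0.14-0.04j, 0.14+0.04j], [-0.28+0.00j, (0.42+0j), 0.11+0.57j, 0.11-0.57j], [(-0.05+0j), -0.39+0.00j, -0.49+0.01j, (-0.49-0.01j)]]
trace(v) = -1.41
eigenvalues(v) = [(0.79+0j), (0.37+0j), (-1.28+0.64j), (-1.28-0.64j)]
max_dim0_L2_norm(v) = 1.44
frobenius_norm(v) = 2.51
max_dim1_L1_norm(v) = 2.62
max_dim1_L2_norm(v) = 1.46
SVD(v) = [[-0.72, -0.28, 0.09, -0.63], [0.12, -0.28, -0.94, -0.15], [-0.43, 0.84, -0.31, 0.07], [-0.53, -0.37, -0.08, 0.75]] @ diag([1.742695597738738, 1.4279835235135079, 1.07780389523986, 0.22229231566060464]) @ [[0.37, -0.40, 0.73, 0.41], [0.88, -0.09, -0.46, -0.06], [-0.09, -0.71, 0.06, -0.70], [-0.28, -0.58, -0.50, 0.58]]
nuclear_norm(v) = 4.47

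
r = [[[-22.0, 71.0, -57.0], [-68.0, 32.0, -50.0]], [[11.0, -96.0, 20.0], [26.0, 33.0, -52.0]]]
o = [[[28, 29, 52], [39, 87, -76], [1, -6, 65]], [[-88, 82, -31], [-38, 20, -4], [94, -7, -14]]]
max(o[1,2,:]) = 94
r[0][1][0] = -68.0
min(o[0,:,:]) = -76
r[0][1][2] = -50.0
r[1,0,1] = -96.0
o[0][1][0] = 39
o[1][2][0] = 94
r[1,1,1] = 33.0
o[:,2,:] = [[1, -6, 65], [94, -7, -14]]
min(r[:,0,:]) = -96.0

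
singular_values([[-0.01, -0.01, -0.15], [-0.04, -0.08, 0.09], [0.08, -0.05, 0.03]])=[0.18, 0.09, 0.08]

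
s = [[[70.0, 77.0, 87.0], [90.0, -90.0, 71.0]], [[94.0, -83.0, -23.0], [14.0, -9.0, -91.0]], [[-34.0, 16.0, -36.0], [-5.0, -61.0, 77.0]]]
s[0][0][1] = 77.0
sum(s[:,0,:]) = 168.0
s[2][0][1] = 16.0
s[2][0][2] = -36.0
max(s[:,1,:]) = 90.0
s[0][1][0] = 90.0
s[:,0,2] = [87.0, -23.0, -36.0]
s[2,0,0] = -34.0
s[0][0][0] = 70.0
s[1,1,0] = 14.0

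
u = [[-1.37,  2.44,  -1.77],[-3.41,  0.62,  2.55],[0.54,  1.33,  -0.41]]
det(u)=13.563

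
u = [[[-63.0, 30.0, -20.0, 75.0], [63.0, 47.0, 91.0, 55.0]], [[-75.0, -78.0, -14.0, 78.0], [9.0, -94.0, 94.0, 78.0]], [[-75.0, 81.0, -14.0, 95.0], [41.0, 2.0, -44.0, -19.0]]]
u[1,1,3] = 78.0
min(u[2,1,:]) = -44.0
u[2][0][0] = -75.0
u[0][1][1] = 47.0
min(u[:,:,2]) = -44.0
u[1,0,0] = -75.0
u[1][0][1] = -78.0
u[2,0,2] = -14.0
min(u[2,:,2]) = -44.0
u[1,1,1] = -94.0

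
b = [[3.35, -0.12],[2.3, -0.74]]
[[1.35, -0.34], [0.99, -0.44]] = b@ [[0.40, -0.09],  [-0.09, 0.32]]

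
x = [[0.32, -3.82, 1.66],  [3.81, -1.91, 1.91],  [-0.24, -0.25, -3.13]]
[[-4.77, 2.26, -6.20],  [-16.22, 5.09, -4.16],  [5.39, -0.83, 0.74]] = x @ [[-3.35, 1.02, -0.19], [0.32, -0.41, 1.46], [-1.49, 0.22, -0.34]]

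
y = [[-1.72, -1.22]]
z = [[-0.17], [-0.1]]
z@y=[[0.29,0.21], [0.17,0.12]]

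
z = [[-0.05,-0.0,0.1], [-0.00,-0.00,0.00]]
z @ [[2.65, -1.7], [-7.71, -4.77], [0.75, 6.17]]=[[-0.06, 0.7], [0.00, 0.0]]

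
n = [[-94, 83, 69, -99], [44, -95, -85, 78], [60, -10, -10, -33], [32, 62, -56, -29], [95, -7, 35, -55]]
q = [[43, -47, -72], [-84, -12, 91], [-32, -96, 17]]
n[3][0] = 32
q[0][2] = -72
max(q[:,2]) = 91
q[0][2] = -72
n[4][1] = -7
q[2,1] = -96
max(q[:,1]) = -12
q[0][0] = 43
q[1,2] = 91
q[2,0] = -32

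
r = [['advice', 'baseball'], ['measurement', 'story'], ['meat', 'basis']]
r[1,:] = ['measurement', 'story']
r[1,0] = 'measurement'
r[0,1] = 'baseball'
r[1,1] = 'story'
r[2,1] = 'basis'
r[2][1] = 'basis'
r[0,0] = 'advice'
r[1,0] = 'measurement'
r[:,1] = ['baseball', 'story', 'basis']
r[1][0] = 'measurement'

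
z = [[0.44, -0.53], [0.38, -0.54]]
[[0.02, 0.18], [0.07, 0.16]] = z @ [[-0.78, 0.36],  [-0.68, -0.04]]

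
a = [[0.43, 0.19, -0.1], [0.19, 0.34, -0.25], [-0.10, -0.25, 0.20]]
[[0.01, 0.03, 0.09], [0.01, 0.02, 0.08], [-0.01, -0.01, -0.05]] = a @ [[0.03, 0.03, 0.16], [-0.11, 0.26, 0.09], [-0.15, 0.28, -0.06]]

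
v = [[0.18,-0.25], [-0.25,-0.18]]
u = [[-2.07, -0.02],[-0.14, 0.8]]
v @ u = [[-0.34, -0.20], [0.54, -0.14]]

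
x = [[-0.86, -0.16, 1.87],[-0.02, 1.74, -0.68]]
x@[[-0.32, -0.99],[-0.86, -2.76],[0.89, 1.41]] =[[2.08,3.93], [-2.10,-5.74]]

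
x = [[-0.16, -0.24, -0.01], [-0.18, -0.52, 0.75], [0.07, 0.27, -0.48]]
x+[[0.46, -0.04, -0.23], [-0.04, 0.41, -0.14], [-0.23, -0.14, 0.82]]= [[0.30, -0.28, -0.24], [-0.22, -0.11, 0.61], [-0.16, 0.13, 0.34]]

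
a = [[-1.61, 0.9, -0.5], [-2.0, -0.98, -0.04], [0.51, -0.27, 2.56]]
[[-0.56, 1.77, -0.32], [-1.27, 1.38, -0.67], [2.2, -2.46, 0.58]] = a @ [[0.37, -0.76, 0.24], [0.51, 0.17, 0.19], [0.84, -0.79, 0.20]]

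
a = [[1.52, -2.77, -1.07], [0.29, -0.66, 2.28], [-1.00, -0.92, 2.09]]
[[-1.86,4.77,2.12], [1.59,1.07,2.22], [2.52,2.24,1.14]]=a @ [[-0.82, -0.50, 0.85], [-0.08, -1.98, -0.57], [0.78, -0.04, 0.70]]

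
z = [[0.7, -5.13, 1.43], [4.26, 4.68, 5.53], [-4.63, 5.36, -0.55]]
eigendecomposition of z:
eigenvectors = [[0.35+0.53j,0.35-0.53j,-0.36+0.00j], [(0.41-0.08j),(0.41+0.08j),(0.67+0j)], [-0.66+0.00j,-0.66-0.00j,(0.64+0j)]]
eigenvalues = [(-1.42+4.35j), (-1.42-4.35j), (7.67+0j)]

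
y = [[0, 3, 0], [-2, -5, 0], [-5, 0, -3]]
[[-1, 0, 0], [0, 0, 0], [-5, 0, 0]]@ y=[[0, -3, 0], [0, 0, 0], [0, -15, 0]]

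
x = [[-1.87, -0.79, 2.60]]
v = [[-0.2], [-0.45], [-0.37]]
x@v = [[-0.23]]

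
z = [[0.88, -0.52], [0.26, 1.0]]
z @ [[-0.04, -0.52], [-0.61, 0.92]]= [[0.28, -0.94], [-0.62, 0.78]]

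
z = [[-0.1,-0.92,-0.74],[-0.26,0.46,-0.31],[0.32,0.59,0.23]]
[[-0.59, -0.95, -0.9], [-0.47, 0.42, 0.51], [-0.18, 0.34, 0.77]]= z@[[-0.76, -0.69, 0.48], [-0.46, 0.79, 1.17], [1.47, 0.40, -0.30]]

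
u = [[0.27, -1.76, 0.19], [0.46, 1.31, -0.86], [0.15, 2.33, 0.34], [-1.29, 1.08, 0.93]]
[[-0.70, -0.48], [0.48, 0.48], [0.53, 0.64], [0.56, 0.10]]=u @ [[-0.41, 0.10],[0.3, 0.28],[-0.32, -0.08]]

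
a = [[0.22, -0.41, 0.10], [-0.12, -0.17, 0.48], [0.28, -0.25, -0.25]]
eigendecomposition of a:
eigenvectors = [[0.82,0.75,0.67],  [0.41,0.57,0.74],  [0.40,0.33,0.09]]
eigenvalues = [0.07, -0.05, -0.22]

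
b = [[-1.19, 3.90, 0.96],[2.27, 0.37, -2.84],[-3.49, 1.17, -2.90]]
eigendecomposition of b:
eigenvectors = [[0.63+0.00j, (-0.15+0.51j), -0.15-0.51j], [0.75+0.00j, (-0.13-0.41j), (-0.13+0.41j)], [(-0.22+0j), (-0.73+0j), -0.73-0.00j]]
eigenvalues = [(3.11+0j), (-3.42+3.06j), (-3.42-3.06j)]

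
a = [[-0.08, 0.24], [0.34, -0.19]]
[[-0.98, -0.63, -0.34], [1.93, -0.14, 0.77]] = a@[[4.18, -2.33, 1.81], [-2.69, -3.41, -0.81]]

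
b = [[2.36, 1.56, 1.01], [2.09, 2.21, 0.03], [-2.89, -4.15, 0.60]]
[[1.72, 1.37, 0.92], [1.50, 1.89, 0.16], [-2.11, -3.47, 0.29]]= b@[[0.61,  0.10,  0.12], [0.10,  0.76,  -0.05], [0.12,  -0.05,  0.71]]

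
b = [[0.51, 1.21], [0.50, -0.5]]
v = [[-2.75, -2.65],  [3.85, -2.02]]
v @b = [[-2.73, -2.00],[0.95, 5.67]]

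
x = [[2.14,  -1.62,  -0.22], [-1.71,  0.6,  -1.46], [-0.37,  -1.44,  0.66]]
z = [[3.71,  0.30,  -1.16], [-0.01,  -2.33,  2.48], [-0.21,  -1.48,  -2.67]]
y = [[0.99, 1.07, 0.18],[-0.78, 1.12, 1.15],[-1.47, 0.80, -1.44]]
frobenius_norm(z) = 6.01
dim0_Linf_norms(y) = [1.47, 1.12, 1.44]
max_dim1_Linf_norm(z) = 3.71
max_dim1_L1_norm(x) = 3.98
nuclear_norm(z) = 10.21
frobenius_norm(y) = 3.20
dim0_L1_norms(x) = [4.22, 3.66, 2.34]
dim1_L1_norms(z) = [5.17, 4.82, 4.36]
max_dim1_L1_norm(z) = 5.17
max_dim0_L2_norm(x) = 2.76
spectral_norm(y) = 2.27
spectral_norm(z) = 4.32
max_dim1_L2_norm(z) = 3.9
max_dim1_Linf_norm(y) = 1.47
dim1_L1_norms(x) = [3.98, 3.77, 2.47]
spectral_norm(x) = 3.34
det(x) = -6.95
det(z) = 37.08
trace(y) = 0.67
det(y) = -5.33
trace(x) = 3.40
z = x @ y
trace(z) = -1.29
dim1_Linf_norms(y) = [1.07, 1.15, 1.47]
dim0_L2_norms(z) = [3.72, 2.78, 3.82]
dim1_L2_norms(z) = [3.9, 3.4, 3.06]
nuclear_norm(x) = 6.23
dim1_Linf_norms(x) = [2.14, 1.71, 1.44]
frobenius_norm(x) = 3.91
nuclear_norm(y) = 5.39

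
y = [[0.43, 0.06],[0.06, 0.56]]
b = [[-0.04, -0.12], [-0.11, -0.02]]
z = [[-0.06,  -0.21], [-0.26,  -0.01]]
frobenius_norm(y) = 0.71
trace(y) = 0.99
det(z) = -0.05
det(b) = -0.01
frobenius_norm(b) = 0.17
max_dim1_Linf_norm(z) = 0.26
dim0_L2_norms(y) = [0.43, 0.56]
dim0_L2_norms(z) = [0.27, 0.21]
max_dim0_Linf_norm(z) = 0.26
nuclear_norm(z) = 0.47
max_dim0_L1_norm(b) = 0.15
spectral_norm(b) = 0.15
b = z @ y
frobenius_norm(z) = 0.34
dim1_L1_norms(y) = [0.49, 0.62]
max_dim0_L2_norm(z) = 0.27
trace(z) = -0.07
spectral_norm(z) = 0.28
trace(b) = -0.06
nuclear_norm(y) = 0.99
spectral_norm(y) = 0.58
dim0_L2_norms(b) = [0.12, 0.12]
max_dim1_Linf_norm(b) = 0.12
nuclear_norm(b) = 0.23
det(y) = 0.24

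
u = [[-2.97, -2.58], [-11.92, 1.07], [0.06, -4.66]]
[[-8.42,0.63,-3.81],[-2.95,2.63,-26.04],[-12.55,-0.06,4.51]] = u@ [[0.49, -0.22, 2.10], [2.7, 0.01, -0.94]]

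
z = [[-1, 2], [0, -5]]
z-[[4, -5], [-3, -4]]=[[-5, 7], [3, -1]]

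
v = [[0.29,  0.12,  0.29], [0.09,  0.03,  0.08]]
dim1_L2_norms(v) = [0.43, 0.12]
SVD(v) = [[-0.96, -0.28], [-0.28, 0.96]] @ diag([0.44489452420383957, 0.00829833317234404]) @ [[-0.68, -0.28, -0.68], [0.69, -0.55, -0.47]]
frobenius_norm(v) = 0.44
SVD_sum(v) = [[0.29, 0.12, 0.29], [0.08, 0.03, 0.08]] + [[-0.00, 0.00, 0.00], [0.01, -0.00, -0.0]]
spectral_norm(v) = 0.44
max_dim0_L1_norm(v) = 0.38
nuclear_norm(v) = 0.45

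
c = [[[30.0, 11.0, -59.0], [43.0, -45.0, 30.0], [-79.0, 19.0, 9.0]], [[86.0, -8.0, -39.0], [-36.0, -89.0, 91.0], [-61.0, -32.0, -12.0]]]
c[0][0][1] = 11.0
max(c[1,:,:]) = 91.0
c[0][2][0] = -79.0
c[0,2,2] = 9.0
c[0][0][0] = 30.0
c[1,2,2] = -12.0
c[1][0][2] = -39.0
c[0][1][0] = 43.0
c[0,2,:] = [-79.0, 19.0, 9.0]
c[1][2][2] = -12.0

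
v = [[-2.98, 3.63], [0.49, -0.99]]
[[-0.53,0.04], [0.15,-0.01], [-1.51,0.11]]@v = [[1.6,  -1.96], [-0.45,  0.55], [4.55,  -5.59]]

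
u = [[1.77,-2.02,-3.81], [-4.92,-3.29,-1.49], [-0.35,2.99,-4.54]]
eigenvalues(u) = [(4.01+0j), (-5.03+3.05j), (-5.03-3.05j)]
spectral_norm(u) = 6.20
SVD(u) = [[0.42, -0.4, -0.81], [0.82, 0.55, 0.16], [0.38, -0.74, 0.56]] @ diag([6.202462668335995, 6.036007982645147, 3.7081349060332744]) @ [[-0.55, -0.39, -0.74],[-0.52, -0.53, 0.67],[-0.65, 0.75, 0.09]]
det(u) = 138.83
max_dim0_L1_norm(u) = 9.84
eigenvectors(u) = [[(0.83+0j), (-0.27+0.23j), -0.27-0.23j], [-0.52+0.00j, -0.69+0.00j, -0.69-0.00j], [(-0.21+0j), 0.08+0.63j, 0.08-0.63j]]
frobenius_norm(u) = 9.42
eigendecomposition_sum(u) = [[(2.94+0j),-1.26+0.00j,(-1.09+0j)],[(-1.83-0j),(0.78-0j),0.68+0.00j],[(-0.76-0j),0.33-0.00j,(0.28+0j)]] + [[(-0.59+0.54j), -0.38+1.16j, (-1.36-0.7j)], [(-1.55+0.04j), -2.04+1.21j, -1.08-2.75j], [0.21+1.42j, 1.33+1.74j, (-2.41+1.3j)]] + [[-0.59-0.54j, -0.38-1.16j, (-1.36+0.7j)], [-1.55-0.04j, -2.04-1.21j, (-1.08+2.75j)], [(0.21-1.42j), 1.33-1.74j, (-2.41-1.3j)]]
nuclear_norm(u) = 15.95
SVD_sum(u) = [[-1.45, -1.01, -1.92],[-2.83, -1.99, -3.76],[-1.31, -0.92, -1.74]] + [[1.25, 1.27, -1.62], [-1.71, -1.74, 2.21], [2.31, 2.35, -2.98]] + [[1.97, -2.28, -0.28],[-0.38, 0.44, 0.05],[-1.35, 1.56, 0.19]]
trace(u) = -6.06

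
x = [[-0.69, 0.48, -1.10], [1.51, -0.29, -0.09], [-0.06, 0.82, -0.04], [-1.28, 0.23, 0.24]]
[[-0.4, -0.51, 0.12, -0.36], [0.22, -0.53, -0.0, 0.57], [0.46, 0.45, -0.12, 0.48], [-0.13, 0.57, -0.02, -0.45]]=x@ [[0.29, -0.19, -0.04, 0.52], [0.60, 0.57, -0.16, 0.64], [0.44, 0.83, -0.15, 0.28]]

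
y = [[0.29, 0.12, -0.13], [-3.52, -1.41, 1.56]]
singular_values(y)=[4.11, 0.0]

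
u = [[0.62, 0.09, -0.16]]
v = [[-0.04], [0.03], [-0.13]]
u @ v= [[-0.00]]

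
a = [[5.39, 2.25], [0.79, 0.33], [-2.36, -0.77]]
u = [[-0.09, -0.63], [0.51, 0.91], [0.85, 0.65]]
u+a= [[5.30, 1.62], [1.3, 1.24], [-1.51, -0.12]]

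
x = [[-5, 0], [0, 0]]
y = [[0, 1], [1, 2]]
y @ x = [[0, 0], [-5, 0]]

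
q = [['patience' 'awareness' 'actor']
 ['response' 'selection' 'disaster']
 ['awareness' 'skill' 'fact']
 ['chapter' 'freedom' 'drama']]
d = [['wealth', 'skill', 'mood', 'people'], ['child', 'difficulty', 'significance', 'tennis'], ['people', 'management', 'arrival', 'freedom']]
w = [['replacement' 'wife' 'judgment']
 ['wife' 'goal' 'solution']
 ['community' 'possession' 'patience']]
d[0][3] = 'people'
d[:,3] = ['people', 'tennis', 'freedom']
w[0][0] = 'replacement'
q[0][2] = 'actor'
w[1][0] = 'wife'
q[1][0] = 'response'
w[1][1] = 'goal'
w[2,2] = 'patience'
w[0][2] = 'judgment'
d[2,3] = 'freedom'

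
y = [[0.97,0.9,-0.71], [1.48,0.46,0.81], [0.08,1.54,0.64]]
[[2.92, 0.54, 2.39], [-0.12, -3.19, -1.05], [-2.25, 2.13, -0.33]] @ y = [[3.82, 6.56, -0.11], [-4.92, -3.19, -3.17], [0.94, -1.55, 3.11]]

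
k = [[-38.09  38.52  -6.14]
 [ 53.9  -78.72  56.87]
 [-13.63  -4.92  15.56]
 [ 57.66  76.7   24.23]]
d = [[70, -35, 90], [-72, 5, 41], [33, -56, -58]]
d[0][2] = 90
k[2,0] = -13.63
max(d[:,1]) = 5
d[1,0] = -72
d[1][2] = 41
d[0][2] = 90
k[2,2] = 15.56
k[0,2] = -6.14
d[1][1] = 5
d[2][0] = 33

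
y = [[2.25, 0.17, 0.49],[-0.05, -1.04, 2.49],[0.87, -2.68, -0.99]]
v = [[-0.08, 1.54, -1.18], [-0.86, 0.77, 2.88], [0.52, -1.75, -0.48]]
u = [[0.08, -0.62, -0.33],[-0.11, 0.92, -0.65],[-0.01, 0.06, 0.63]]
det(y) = 18.20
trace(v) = 0.21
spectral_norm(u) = 1.22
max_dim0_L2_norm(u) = 1.11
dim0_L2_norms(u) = [0.14, 1.11, 0.96]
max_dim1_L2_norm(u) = 1.13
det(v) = -0.01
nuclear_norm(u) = 2.05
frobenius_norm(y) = 4.64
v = u @ y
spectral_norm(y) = 3.05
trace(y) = 0.22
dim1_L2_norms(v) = [1.94, 3.1, 1.89]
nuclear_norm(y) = 7.97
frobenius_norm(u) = 1.48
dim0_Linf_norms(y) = [2.25, 2.68, 2.49]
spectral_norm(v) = 3.34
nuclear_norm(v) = 5.75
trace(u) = 1.63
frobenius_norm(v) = 4.12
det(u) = 0.00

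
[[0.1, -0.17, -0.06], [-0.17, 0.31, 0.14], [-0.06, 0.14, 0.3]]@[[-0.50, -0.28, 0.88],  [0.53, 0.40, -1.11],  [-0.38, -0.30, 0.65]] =[[-0.12,-0.08,0.24], [0.2,0.13,-0.4], [-0.01,-0.02,-0.01]]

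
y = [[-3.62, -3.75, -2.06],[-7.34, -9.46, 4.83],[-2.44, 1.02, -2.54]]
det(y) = 107.93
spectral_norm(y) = 13.58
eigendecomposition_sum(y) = [[-2.95, -4.03, 1.34], [-7.02, -9.59, 3.19], [-0.00, -0.01, 0.0]] + [[0.81, -0.34, -0.77], [-0.81, 0.34, 0.77], [-0.65, 0.27, 0.62]] + [[-1.48, 0.62, -2.63], [0.49, -0.21, 0.87], [-1.78, 0.75, -3.16]]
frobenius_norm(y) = 14.54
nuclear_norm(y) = 20.14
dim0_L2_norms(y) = [8.54, 10.23, 5.83]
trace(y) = -15.62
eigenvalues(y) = [-12.54, 1.77, -4.85]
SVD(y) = [[-0.32, 0.67, -0.67],[-0.95, -0.23, 0.23],[0.00, 0.70, 0.71]] @ diag([13.580631202576896, 4.9543262969868715, 1.6041530733004117]) @ [[0.60, 0.75, -0.29], [-0.5, 0.07, -0.86], [-0.63, 0.66, 0.42]]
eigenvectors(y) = [[0.39, 0.62, 0.63], [0.92, -0.61, -0.21], [0.00, -0.49, 0.75]]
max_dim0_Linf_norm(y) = 9.46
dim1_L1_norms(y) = [9.43, 21.63, 6.0]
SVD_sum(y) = [[-2.61,-3.27,1.26],  [-7.68,-9.62,3.71],  [0.02,0.03,-0.01]] + [[-1.68,  0.23,  -2.88], [0.56,  -0.08,  0.97], [-1.75,  0.24,  -3.0]] + [[0.67, -0.70, -0.44], [-0.23, 0.24, 0.15], [-0.71, 0.75, 0.48]]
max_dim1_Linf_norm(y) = 9.46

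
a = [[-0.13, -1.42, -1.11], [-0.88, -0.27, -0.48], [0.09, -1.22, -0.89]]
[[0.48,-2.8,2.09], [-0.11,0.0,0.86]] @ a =[[2.59,-2.48,-1.05], [0.09,-0.89,-0.64]]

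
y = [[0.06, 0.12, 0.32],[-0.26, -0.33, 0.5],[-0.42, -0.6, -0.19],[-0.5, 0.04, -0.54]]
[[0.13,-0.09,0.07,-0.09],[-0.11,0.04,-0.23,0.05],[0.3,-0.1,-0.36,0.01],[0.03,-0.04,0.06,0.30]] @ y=[[0.05, -0.00, 0.03], [0.05, 0.11, 0.00], [0.19, 0.29, 0.11], [-0.16, -0.01, -0.18]]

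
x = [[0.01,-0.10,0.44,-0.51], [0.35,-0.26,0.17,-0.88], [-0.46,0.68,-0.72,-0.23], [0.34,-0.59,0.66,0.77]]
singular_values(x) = [1.61, 1.22, 0.33, 0.01]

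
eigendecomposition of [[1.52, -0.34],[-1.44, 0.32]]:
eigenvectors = [[0.73, 0.22],[-0.69, 0.98]]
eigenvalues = [1.84, -0.0]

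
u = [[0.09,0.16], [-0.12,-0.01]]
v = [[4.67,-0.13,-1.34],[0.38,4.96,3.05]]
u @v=[[0.48, 0.78, 0.37], [-0.56, -0.03, 0.13]]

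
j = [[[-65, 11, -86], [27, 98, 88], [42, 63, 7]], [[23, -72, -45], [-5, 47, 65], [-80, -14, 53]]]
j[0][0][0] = -65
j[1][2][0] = -80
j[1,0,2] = -45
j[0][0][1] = 11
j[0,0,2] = -86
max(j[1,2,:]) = 53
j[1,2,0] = -80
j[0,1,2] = 88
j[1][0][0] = 23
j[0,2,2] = 7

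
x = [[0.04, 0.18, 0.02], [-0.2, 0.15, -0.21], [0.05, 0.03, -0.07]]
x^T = [[0.04,-0.2,0.05], [0.18,0.15,0.03], [0.02,-0.21,-0.07]]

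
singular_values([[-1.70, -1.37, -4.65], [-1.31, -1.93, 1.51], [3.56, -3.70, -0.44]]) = [5.25, 5.08, 2.7]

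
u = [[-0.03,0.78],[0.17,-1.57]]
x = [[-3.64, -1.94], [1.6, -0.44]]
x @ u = [[-0.22, 0.21], [-0.12, 1.94]]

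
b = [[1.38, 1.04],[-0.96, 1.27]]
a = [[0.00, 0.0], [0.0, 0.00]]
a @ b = [[0.00,0.00], [0.00,0.0]]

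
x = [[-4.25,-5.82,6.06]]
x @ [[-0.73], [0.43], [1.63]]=[[10.48]]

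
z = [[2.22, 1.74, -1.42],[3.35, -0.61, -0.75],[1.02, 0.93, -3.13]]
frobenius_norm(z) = 5.82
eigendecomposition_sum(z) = [[2.61, 1.01, -0.7], [2.13, 0.82, -0.57], [0.73, 0.28, -0.20]] + [[-0.29, 0.31, 0.14], [1.17, -1.25, -0.56], [0.61, -0.65, -0.29]] + [[-0.1, 0.42, -0.86],  [0.05, -0.19, 0.38],  [-0.32, 1.3, -2.64]]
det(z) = 17.39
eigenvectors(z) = [[-0.76, -0.21, 0.31], [-0.62, 0.87, -0.14], [-0.21, 0.45, 0.94]]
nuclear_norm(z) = 8.96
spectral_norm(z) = 5.03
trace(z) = -1.52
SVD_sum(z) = [[2.23, 0.72, -1.81],[2.14, 0.69, -1.73],[2.19, 0.71, -1.78]] + [[-0.16,0.12,-0.15],  [1.27,-0.94,1.2],  [-1.08,0.79,-1.01]] + [[0.15, 0.9, 0.54], [-0.06, -0.36, -0.22], [-0.09, -0.57, -0.34]]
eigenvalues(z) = [3.24, -1.83, -2.93]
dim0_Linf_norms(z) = [3.35, 1.74, 3.13]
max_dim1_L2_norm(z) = 3.49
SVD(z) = [[-0.59, 0.10, -0.80], [-0.56, -0.76, 0.32], [-0.58, 0.64, 0.50]] @ diag([5.026013578948039, 2.6101893400196685, 1.3258201663414273]) @ [[-0.75, -0.24, 0.61], [-0.64, 0.47, -0.6], [-0.14, -0.85, -0.51]]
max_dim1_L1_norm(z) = 5.38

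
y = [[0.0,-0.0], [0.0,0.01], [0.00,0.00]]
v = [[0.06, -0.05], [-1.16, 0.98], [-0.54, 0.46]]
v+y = [[0.06, -0.05], [-1.16, 0.99], [-0.54, 0.46]]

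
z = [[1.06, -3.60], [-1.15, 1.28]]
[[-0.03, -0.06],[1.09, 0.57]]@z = [[0.04, 0.03], [0.50, -3.19]]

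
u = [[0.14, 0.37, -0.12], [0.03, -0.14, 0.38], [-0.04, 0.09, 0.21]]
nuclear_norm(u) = 0.95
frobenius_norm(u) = 0.62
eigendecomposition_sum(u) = [[-0.03+0.00j, 0.19+0.00j, (-0.16-0j)], [0.03-0.00j, (-0.2-0j), (0.16+0j)], [-0.01+0.00j, 0.05+0.00j, (-0.04-0j)]] + [[(0.08+0.12j), (0.09+0.01j), 0.02-0.42j], [-0.00+0.06j, (0.03+0.02j), (0.11-0.14j)], [-0.02+0.05j, 0.02+0.03j, 0.13-0.09j]] + [[(0.08-0.12j),(0.09-0.01j),0.02+0.42j], [-0.00-0.06j,(0.03-0.02j),(0.11+0.14j)], [(-0.02-0.05j),0.02-0.03j,(0.13+0.09j)]]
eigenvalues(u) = [(-0.27+0j), (0.24+0.05j), (0.24-0.05j)]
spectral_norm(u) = 0.52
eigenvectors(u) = [[(0.69+0j), (-0.87+0j), -0.87-0.00j], [(-0.7+0j), -0.30-0.21j, (-0.3+0.21j)], [(0.19+0j), -0.20-0.25j, -0.20+0.25j]]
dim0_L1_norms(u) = [0.21, 0.6, 0.71]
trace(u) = 0.21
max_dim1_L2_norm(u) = 0.41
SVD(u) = [[-0.66, -0.68, -0.31], [0.72, -0.46, -0.52], [0.21, -0.57, 0.79]] @ diag([0.5202533808807468, 0.3313004829431382, 0.0957935785102326]) @ [[-0.15, -0.63, 0.76], [-0.26, -0.72, -0.65], [-0.95, 0.30, 0.05]]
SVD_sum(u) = [[0.05, 0.22, -0.26], [-0.06, -0.23, 0.28], [-0.02, -0.07, 0.08]] + [[0.06, 0.16, 0.15], [0.04, 0.11, 0.10], [0.05, 0.14, 0.12]] + [[0.03, -0.01, -0.0], [0.05, -0.01, -0.00], [-0.07, 0.02, 0.0]]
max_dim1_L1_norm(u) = 0.63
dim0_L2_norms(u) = [0.15, 0.41, 0.45]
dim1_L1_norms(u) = [0.63, 0.55, 0.34]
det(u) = -0.02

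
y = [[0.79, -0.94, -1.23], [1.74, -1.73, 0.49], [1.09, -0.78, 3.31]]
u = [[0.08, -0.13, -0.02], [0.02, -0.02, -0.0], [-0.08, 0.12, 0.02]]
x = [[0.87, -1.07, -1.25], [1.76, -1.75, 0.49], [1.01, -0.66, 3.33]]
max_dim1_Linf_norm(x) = 3.33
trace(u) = 0.08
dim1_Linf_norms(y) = [1.23, 1.74, 3.31]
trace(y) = 2.37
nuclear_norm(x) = 6.61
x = y + u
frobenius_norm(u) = 0.21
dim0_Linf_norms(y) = [1.74, 1.73, 3.31]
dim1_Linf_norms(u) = [0.13, 0.02, 0.12]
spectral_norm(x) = 3.88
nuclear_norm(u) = 0.22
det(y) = 0.04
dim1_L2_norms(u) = [0.15, 0.03, 0.15]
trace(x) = 2.45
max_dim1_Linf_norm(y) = 3.31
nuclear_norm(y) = 6.50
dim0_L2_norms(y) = [2.2, 2.12, 3.56]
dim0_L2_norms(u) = [0.11, 0.18, 0.03]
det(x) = 0.20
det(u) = 0.00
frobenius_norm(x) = 4.73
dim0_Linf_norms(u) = [0.08, 0.13, 0.02]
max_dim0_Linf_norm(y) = 3.31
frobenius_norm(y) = 4.69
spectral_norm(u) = 0.21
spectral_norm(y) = 3.93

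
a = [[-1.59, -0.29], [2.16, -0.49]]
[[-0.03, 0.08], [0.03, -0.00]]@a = [[0.22, -0.03],[-0.05, -0.01]]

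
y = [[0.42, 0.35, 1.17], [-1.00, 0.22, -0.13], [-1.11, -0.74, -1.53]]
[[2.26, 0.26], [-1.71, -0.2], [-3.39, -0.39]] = y@[[1.27, 0.15], [-0.96, -0.11], [1.76, 0.20]]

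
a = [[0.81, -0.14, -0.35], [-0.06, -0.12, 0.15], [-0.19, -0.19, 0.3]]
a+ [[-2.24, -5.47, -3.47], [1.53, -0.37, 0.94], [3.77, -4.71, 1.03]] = [[-1.43,  -5.61,  -3.82], [1.47,  -0.49,  1.09], [3.58,  -4.9,  1.33]]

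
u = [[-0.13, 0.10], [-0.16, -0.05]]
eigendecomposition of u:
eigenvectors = [[(-0.2+0.59j), -0.20-0.59j], [-0.78+0.00j, (-0.78-0j)]]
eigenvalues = [(-0.09+0.12j), (-0.09-0.12j)]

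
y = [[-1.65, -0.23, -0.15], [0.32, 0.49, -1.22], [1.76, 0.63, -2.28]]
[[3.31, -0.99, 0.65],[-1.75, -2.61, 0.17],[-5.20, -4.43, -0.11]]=y @ [[-1.91, 0.39, -0.37], [-1.03, 0.02, -0.01], [0.52, 2.25, -0.24]]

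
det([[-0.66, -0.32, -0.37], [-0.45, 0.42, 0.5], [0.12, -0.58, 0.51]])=-0.503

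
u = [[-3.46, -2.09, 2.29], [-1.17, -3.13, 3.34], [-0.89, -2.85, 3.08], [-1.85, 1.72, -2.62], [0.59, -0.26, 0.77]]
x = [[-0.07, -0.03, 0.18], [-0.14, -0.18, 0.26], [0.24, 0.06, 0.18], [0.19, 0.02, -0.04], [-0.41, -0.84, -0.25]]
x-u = [[3.39, 2.06, -2.11], [1.03, 2.95, -3.08], [1.13, 2.91, -2.9], [2.04, -1.7, 2.58], [-1.00, -0.58, -1.02]]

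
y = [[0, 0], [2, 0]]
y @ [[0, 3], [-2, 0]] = [[0, 0], [0, 6]]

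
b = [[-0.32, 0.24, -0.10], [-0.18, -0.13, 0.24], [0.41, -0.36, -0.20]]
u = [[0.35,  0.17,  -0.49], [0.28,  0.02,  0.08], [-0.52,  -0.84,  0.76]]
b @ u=[[0.01, 0.03, 0.1], [-0.22, -0.23, 0.26], [0.15, 0.23, -0.38]]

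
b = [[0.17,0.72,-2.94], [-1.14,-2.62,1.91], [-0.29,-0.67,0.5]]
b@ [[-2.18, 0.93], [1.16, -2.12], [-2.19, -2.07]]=[[6.9, 4.72], [-4.74, 0.54], [-1.24, 0.12]]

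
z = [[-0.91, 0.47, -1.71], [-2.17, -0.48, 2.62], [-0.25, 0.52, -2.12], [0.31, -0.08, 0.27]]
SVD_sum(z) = [[0.44, 0.28, -1.29],[-1.02, -0.64, 2.98],[0.63, 0.4, -1.84],[-0.05, -0.03, 0.16]] + [[-1.35, 0.19, -0.42], [-1.15, 0.16, -0.36], [-0.88, 0.12, -0.28], [0.36, -0.05, 0.11]] + [[0.0,0.0,0.0], [-0.0,-0.00,-0.0], [-0.00,-0.0,-0.00], [0.0,0.0,0.0]]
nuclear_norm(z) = 6.17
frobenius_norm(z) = 4.56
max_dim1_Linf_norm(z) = 2.62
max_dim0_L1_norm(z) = 6.72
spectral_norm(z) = 4.03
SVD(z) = [[0.34, 0.67, 0.42], [-0.8, 0.57, -0.02], [0.49, 0.44, -0.26], [-0.04, -0.18, 0.87]] @ diag([4.0306688107696065, 2.1291263986682267, 0.005451273538518491]) @ [[0.32, 0.20, -0.93], [-0.95, 0.13, -0.30], [0.06, 0.97, 0.23]]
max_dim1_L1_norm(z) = 5.27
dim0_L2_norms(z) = [2.39, 0.85, 3.79]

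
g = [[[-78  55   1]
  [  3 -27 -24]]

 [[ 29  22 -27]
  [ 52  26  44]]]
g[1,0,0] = 29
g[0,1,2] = -24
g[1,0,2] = -27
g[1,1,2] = 44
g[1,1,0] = 52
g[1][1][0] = 52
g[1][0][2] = -27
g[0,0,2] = 1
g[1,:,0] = [29, 52]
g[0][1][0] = 3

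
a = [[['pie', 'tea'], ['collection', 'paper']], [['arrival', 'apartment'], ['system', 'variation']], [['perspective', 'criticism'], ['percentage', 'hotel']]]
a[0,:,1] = ['tea', 'paper']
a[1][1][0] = 'system'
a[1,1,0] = 'system'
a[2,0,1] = 'criticism'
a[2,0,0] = 'perspective'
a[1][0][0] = 'arrival'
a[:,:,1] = [['tea', 'paper'], ['apartment', 'variation'], ['criticism', 'hotel']]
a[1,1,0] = 'system'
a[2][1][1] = 'hotel'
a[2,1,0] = 'percentage'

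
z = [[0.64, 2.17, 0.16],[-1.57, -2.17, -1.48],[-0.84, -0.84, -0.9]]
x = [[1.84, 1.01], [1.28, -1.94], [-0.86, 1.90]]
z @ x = [[3.82, -3.26], [-4.39, -0.19], [-1.85, -0.93]]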